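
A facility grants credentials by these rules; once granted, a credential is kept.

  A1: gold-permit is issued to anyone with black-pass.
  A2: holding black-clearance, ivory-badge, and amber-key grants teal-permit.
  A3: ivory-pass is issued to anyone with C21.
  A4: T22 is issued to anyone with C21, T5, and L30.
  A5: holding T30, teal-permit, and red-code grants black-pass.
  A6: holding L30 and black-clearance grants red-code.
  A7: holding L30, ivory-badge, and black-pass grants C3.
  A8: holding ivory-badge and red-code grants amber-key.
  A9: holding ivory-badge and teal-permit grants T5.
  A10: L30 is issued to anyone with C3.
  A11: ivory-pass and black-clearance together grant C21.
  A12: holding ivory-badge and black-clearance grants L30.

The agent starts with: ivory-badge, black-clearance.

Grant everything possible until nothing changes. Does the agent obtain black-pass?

No

black-pass would need T30, teal-permit, and red-code (A5), but T30 is never granted.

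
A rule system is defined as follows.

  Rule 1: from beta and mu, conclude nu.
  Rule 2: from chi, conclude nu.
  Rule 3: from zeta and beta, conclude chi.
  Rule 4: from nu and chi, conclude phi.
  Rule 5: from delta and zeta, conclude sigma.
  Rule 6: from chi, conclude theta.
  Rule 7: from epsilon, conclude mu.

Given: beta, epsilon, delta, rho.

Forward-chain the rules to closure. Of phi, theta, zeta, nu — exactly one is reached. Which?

nu

epsilon holds, so mu follows (Rule 7).
From beta and mu, Rule 1 gives nu.
phi would need nu and chi (Rule 4), but chi is never established. No rule produces zeta, and it is not given. theta would need chi (Rule 6), but chi is never established.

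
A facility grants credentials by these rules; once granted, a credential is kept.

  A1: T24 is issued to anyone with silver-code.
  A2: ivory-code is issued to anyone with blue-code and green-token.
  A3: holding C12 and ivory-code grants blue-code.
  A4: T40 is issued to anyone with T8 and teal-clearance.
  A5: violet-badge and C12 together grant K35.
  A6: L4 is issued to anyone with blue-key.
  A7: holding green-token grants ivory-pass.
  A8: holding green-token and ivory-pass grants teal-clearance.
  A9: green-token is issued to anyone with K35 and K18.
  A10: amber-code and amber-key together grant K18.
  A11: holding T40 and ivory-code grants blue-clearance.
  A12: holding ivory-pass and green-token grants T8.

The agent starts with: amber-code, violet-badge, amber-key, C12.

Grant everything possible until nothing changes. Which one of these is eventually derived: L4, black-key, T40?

T40

Holding amber-code and amber-key grants K18 (A10).
Holding violet-badge and C12 grants K35 (A5).
Holding K35 and K18 grants green-token (A9).
Holding green-token grants ivory-pass (A7).
Holding ivory-pass and green-token grants T8 (A12).
Holding green-token and ivory-pass grants teal-clearance (A8).
Holding T8 and teal-clearance grants T40 (A4).
No rule produces black-key, and it is not given. L4 would need blue-key (A6), but blue-key is never granted.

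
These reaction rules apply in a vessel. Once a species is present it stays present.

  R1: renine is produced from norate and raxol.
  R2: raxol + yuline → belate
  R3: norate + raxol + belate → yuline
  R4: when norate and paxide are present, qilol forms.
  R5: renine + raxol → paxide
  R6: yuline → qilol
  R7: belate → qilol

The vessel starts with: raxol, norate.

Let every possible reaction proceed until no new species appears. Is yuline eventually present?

yuline would need norate, raxol, and belate (R3), but belate never forms.

No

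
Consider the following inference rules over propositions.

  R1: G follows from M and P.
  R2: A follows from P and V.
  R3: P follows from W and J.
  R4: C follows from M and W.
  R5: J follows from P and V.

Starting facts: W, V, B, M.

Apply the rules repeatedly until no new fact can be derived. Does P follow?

No

P would need W and J (R3), but J is never established.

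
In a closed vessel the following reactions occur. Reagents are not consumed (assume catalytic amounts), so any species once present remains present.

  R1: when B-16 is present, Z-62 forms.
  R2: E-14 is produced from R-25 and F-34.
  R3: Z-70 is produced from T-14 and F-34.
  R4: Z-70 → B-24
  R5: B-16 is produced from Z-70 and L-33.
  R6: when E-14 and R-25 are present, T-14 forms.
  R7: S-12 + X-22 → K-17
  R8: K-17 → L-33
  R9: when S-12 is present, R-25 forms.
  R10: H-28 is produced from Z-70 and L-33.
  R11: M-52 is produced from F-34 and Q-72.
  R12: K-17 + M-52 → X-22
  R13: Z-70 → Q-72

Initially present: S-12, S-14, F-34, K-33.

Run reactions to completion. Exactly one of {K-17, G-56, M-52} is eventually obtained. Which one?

S-12 present → R-25 forms (R9).
R-25 and F-34 present → E-14 forms (R2).
E-14 and R-25 present → T-14 forms (R6).
T-14 and F-34 present → Z-70 forms (R3).
Z-70 present → Q-72 forms (R13).
F-34 and Q-72 present → M-52 forms (R11).
K-17 would need S-12 and X-22 (R7), but X-22 never forms. No rule produces G-56, and it is not given.

M-52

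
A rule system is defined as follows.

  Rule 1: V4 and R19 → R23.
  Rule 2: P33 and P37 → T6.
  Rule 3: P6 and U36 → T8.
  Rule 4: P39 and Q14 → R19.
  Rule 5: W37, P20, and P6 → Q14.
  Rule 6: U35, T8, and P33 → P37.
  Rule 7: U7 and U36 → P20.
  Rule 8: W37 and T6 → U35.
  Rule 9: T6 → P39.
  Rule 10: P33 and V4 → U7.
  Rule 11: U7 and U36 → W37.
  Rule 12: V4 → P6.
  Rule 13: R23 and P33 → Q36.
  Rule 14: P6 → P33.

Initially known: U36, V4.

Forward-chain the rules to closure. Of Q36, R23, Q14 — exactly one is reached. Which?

Q14

From V4, Rule 12 gives P6.
From P6, Rule 14 gives P33.
From P33 and V4, Rule 10 gives U7.
From U7 and U36, Rule 11 gives W37.
U7 and U36 hold, so P20 follows (Rule 7).
From W37, P20, and P6, Rule 5 gives Q14.
Q36 would need R23 and P33 (Rule 13), but R23 is never established. R23 would need V4 and R19 (Rule 1), but R19 is never established.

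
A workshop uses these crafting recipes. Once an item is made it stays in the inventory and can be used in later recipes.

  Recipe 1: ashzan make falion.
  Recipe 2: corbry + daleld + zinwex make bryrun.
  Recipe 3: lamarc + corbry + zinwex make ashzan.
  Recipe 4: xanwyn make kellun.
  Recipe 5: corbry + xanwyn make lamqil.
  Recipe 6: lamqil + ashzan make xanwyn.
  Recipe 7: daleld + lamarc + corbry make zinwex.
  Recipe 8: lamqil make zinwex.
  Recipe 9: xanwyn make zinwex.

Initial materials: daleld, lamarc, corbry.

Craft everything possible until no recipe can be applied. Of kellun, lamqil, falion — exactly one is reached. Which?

falion

Using Recipe 7, daleld, lamarc, and corbry make zinwex.
Using Recipe 3, lamarc, corbry, and zinwex make ashzan.
ashzan → falion (Recipe 1).
lamqil would need corbry and xanwyn (Recipe 5), but xanwyn is never obtained. kellun would need xanwyn (Recipe 4), but xanwyn is never obtained.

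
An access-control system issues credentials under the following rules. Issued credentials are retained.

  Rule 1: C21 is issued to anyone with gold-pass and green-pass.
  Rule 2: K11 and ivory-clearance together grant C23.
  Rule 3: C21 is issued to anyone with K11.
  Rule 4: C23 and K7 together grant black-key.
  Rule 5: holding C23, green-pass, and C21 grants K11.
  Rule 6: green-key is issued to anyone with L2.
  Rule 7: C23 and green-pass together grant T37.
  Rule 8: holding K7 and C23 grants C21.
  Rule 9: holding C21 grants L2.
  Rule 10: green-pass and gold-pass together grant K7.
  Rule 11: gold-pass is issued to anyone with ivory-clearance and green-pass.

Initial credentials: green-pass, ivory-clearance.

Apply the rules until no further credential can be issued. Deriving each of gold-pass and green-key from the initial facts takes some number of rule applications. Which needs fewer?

gold-pass: Holding ivory-clearance and green-pass grants gold-pass (Rule 11). [1 rule application]
green-key: Holding ivory-clearance and green-pass grants gold-pass (Rule 11). Holding gold-pass and green-pass grants C21 (Rule 1). Holding C21 grants L2 (Rule 9). Holding L2 grants green-key (Rule 6). [4 rule applications]
gold-pass needs fewer.

gold-pass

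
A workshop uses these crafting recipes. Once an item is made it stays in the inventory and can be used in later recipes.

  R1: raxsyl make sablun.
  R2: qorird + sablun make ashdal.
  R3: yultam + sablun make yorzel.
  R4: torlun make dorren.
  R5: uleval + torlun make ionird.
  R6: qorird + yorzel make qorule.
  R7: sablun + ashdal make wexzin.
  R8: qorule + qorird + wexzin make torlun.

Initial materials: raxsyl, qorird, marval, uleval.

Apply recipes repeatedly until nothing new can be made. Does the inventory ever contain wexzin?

Using R1, raxsyl makes sablun.
Using R2, qorird and sablun make ashdal.
sablun + ashdal → wexzin (R7).

Yes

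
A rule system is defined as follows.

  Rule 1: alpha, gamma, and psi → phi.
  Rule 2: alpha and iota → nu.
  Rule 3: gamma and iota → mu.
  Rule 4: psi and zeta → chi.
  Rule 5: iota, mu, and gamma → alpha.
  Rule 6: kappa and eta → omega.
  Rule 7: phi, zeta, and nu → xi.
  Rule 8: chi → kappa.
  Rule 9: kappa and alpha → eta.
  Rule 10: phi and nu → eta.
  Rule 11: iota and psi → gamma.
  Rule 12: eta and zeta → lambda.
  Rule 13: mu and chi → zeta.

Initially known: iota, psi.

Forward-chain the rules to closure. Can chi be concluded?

No

chi would need psi and zeta (Rule 4), but zeta is never established.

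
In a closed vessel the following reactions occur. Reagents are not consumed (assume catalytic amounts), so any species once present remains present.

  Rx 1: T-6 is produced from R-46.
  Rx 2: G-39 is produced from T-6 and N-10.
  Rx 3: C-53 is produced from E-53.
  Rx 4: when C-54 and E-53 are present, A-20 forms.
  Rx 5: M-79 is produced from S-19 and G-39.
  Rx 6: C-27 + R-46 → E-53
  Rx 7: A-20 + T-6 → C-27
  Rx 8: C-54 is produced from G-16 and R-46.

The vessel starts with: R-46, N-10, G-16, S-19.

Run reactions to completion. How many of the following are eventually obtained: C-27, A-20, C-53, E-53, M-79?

R-46 present → T-6 forms (Rx 1).
T-6 and N-10 present → G-39 forms (Rx 2).
S-19 and G-39 present → M-79 forms (Rx 5).
C-27 would need A-20 and T-6 (Rx 7), but A-20 never forms.
A-20 would need C-54 and E-53 (Rx 4), but E-53 never forms.
C-53 would need E-53 (Rx 3), but E-53 never forms.
E-53 would need C-27 and R-46 (Rx 6), but C-27 never forms.
M-79: reached.
Reached: M-79 — 1 of the 5.

1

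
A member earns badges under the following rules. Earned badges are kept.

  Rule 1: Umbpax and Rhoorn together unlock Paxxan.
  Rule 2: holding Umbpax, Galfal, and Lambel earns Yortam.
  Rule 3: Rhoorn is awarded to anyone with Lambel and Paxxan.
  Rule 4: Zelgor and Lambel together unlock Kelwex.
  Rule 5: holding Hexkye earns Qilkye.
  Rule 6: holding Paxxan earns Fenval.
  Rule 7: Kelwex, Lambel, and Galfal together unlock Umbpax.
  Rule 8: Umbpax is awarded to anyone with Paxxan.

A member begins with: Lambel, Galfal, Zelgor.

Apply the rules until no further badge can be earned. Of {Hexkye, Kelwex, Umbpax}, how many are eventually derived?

2

With Zelgor and Lambel, Kelwex is earned (Rule 4).
With Kelwex, Lambel, and Galfal, Umbpax is earned (Rule 7).
No rule produces Hexkye, and it is not given.
Kelwex: reached.
Umbpax: reached.
Reached: Kelwex and Umbpax — 2 of the 3.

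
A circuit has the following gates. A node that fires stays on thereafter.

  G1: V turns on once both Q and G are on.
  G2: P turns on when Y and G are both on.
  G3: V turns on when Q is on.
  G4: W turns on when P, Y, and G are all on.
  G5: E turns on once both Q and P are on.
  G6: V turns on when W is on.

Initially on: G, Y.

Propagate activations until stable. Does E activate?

E would need Q and P (G5), but Q never turns on.

No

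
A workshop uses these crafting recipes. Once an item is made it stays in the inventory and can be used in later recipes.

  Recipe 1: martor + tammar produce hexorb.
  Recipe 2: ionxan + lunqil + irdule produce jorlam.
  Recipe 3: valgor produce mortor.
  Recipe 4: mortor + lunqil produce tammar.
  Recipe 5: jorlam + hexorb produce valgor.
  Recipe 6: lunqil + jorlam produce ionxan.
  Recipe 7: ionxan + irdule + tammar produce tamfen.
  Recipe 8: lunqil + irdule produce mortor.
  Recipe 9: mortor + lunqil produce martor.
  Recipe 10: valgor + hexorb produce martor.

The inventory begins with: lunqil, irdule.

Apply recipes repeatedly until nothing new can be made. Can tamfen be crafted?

tamfen would need ionxan, irdule, and tammar (Recipe 7), but ionxan is never obtained.

No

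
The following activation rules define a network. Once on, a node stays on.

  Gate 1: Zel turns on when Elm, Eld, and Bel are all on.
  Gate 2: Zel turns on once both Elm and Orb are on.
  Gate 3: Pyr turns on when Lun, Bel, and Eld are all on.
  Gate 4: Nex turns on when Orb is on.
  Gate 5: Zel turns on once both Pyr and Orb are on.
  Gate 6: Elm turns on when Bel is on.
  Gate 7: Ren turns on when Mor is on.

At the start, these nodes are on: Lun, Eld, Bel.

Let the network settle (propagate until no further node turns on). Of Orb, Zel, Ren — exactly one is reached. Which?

Zel

Gate 6: Bel on → Elm on.
Gate 1: Elm, Eld, and Bel on → Zel on.
Ren would need Mor (Gate 7), but Mor never turns on. No rule produces Orb, and it is not given.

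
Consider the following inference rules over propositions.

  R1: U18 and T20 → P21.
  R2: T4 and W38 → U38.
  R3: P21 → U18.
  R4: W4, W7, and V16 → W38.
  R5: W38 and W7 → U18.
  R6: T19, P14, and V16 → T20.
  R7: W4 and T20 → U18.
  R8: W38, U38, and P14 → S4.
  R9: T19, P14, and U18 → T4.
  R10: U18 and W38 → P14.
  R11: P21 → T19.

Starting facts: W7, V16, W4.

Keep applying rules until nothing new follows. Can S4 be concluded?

No

S4 would need W38, U38, and P14 (R8), but U38 is never established.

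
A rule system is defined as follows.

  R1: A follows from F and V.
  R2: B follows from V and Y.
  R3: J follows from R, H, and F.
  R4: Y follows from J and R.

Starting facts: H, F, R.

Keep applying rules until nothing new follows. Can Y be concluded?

R, H, and F hold, so J follows (R3).
From J and R, R4 gives Y.

Yes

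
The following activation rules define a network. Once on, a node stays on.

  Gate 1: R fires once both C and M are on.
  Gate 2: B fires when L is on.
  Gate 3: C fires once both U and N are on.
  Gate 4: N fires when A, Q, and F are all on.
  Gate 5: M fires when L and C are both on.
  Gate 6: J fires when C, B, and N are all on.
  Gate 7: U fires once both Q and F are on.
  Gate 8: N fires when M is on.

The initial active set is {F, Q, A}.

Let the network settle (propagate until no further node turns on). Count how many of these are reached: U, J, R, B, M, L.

1

Gate 7: Q and F on → U on.
U: reached.
J would need C, B, and N (Gate 6), but B never turns on.
R would need C and M (Gate 1), but M never turns on.
B would need L (Gate 2), but L never turns on.
M would need L and C (Gate 5), but L never turns on.
No rule produces L, and it is not given.
Reached: U — 1 of the 6.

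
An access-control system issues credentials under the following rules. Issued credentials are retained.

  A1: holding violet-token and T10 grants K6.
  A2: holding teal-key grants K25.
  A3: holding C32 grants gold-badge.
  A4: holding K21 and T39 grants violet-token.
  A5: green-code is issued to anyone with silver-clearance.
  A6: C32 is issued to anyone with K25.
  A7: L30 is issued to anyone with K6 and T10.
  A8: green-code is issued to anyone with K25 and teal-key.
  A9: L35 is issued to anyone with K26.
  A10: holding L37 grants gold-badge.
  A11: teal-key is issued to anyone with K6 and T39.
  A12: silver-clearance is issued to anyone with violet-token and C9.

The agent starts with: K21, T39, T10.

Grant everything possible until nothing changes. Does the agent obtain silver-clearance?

silver-clearance would need violet-token and C9 (A12), but C9 is never granted.

No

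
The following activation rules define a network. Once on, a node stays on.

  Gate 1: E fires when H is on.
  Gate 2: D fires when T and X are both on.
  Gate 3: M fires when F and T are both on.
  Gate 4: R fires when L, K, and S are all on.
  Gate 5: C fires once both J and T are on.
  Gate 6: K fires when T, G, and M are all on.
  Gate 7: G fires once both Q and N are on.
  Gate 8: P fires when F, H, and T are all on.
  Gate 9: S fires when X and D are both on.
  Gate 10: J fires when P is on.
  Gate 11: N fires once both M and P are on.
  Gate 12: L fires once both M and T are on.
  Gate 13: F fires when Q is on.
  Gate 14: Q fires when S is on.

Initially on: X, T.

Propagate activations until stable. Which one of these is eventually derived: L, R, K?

L

T and X are on, so D fires (Gate 2).
X and D are on, so S fires (Gate 9).
Gate 14: S on → Q on.
Q is on, so F fires (Gate 13).
Gate 3: F and T on → M on.
Gate 12: M and T on → L on.
R would need L, K, and S (Gate 4), but K never turns on. K would need T, G, and M (Gate 6), but G never turns on.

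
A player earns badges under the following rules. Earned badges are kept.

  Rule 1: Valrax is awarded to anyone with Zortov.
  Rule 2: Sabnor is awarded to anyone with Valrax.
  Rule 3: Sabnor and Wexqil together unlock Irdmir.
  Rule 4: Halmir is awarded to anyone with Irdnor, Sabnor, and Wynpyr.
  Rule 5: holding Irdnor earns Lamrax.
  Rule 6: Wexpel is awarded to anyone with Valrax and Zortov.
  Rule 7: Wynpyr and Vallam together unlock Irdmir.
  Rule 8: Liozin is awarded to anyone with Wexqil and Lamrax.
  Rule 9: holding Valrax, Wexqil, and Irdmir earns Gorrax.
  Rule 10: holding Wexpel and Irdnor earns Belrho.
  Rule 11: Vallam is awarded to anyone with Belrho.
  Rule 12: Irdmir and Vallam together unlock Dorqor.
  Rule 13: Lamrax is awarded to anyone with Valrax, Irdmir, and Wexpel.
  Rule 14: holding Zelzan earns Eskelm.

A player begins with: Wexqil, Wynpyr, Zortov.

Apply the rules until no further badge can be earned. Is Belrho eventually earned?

No

Belrho would need Wexpel and Irdnor (Rule 10), but Irdnor is never earned.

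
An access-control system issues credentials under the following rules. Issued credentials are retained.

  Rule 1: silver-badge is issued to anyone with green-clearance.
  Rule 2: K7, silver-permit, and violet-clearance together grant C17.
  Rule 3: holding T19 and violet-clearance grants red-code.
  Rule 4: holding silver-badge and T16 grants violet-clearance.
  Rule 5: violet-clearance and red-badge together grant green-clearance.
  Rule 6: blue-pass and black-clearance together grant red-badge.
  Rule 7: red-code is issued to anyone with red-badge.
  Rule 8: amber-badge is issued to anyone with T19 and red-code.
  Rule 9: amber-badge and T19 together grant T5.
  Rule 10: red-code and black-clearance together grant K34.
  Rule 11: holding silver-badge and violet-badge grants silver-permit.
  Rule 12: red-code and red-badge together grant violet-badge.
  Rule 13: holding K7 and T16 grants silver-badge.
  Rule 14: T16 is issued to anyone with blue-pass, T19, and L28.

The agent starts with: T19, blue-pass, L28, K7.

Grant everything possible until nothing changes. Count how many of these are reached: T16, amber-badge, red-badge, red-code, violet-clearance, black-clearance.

4

Holding blue-pass, T19, and L28 grants T16 (Rule 14).
Holding K7 and T16 grants silver-badge (Rule 13).
Holding silver-badge and T16 grants violet-clearance (Rule 4).
Holding T19 and violet-clearance grants red-code (Rule 3).
Holding T19 and red-code grants amber-badge (Rule 8).
T16: reached.
amber-badge: reached.
red-badge would need blue-pass and black-clearance (Rule 6), but black-clearance is never granted.
red-code: reached.
violet-clearance: reached.
No rule produces black-clearance, and it is not given.
Reached: T16, amber-badge, red-code, and violet-clearance — 4 of the 6.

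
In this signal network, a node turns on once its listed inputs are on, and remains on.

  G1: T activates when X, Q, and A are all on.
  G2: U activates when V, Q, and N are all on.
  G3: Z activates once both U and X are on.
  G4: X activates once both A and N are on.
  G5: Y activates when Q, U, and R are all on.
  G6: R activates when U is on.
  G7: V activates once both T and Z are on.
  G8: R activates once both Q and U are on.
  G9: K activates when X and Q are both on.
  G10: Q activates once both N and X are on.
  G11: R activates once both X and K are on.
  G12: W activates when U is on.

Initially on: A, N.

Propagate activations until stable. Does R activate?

A and N are on, so X activates (G4).
G10: N and X on → Q on.
G9: X and Q on → K on.
G11: X and K on → R on.

Yes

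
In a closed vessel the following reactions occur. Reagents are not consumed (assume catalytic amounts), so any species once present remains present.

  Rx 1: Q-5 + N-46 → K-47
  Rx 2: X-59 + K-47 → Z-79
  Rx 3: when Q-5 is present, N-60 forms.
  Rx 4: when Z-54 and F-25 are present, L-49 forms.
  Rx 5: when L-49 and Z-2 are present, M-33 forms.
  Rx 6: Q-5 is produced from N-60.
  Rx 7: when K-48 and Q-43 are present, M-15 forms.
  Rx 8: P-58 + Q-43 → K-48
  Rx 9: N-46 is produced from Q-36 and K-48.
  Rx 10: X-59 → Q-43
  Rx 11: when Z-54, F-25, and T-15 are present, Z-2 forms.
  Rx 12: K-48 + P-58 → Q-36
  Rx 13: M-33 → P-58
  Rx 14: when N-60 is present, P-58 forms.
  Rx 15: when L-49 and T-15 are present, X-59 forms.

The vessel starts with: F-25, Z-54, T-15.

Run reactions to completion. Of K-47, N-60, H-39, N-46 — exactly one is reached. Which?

Z-54 and F-25 present → L-49 forms (Rx 4).
Z-54, F-25, and T-15 present → Z-2 forms (Rx 11).
L-49 and T-15 present → X-59 forms (Rx 15).
L-49 and Z-2 present → M-33 forms (Rx 5).
M-33 present → P-58 forms (Rx 13).
X-59 present → Q-43 forms (Rx 10).
P-58 and Q-43 present → K-48 forms (Rx 8).
K-48 and P-58 present → Q-36 forms (Rx 12).
Q-36 and K-48 present → N-46 forms (Rx 9).
K-47 would need Q-5 and N-46 (Rx 1), but Q-5 never forms. No rule produces H-39, and it is not given. N-60 would need Q-5 (Rx 3), but Q-5 never forms.

N-46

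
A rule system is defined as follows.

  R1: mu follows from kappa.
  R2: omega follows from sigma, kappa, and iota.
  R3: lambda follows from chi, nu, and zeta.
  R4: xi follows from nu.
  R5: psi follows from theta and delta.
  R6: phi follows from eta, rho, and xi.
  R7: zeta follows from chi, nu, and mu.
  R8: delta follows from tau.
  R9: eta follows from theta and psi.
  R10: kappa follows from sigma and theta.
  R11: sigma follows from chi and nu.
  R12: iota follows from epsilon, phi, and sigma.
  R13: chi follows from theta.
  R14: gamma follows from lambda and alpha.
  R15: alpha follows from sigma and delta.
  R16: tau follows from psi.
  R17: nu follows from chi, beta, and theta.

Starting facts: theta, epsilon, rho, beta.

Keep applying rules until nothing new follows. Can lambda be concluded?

Yes

From theta, R13 gives chi.
chi, beta, and theta hold, so nu follows (R17).
chi and nu hold, so sigma follows (R11).
From sigma and theta, R10 gives kappa.
kappa holds, so mu follows (R1).
chi, nu, and mu hold, so zeta follows (R7).
From chi, nu, and zeta, R3 gives lambda.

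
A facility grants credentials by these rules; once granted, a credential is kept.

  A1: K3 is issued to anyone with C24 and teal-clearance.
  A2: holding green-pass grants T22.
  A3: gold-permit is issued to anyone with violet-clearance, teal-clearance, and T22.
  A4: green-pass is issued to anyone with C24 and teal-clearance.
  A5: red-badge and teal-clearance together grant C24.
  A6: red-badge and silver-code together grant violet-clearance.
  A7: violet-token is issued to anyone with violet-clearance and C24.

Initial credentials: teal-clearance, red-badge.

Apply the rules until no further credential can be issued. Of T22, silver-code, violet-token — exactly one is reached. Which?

T22

Holding red-badge and teal-clearance grants C24 (A5).
Holding C24 and teal-clearance grants green-pass (A4).
Holding green-pass grants T22 (A2).
violet-token would need violet-clearance and C24 (A7), but violet-clearance is never granted. No rule produces silver-code, and it is not given.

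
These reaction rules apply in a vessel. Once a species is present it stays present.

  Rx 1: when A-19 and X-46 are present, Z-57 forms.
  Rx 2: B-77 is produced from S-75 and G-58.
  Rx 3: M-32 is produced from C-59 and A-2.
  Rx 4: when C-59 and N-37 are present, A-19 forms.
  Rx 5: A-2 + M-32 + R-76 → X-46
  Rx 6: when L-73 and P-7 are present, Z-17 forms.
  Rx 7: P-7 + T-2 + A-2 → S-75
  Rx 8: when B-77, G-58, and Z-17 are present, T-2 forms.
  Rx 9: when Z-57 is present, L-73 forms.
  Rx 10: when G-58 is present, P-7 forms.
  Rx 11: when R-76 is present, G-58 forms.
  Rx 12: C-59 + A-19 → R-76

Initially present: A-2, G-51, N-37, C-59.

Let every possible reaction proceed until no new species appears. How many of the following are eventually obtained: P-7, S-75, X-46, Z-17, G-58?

C-59 and A-2 present → M-32 forms (Rx 3).
C-59 and N-37 present → A-19 forms (Rx 4).
C-59 and A-19 present → R-76 forms (Rx 12).
A-2, M-32, and R-76 present → X-46 forms (Rx 5).
R-76 present → G-58 forms (Rx 11).
G-58 present → P-7 forms (Rx 10).
A-19 and X-46 present → Z-57 forms (Rx 1).
Z-57 present → L-73 forms (Rx 9).
L-73 and P-7 present → Z-17 forms (Rx 6).
P-7: reached.
S-75 would need P-7, T-2, and A-2 (Rx 7), but T-2 never forms.
X-46: reached.
Z-17: reached.
G-58: reached.
Reached: P-7, X-46, Z-17, and G-58 — 4 of the 5.

4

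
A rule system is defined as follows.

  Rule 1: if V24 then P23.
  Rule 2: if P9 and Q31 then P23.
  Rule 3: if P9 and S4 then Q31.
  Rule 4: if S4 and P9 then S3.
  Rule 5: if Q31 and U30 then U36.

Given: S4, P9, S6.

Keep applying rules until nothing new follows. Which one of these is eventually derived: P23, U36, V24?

P9 and S4 hold, so Q31 follows (Rule 3).
P9 and Q31 hold, so P23 follows (Rule 2).
No rule produces V24, and it is not given. U36 would need Q31 and U30 (Rule 5), but U30 is never established.

P23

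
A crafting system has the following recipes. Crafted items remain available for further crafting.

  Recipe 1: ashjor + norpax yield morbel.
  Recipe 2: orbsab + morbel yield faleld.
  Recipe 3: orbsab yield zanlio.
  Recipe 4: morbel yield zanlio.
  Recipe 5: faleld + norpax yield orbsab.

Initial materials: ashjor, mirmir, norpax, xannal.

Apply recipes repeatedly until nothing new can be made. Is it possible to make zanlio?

ashjor + norpax → morbel (Recipe 1).
Using Recipe 4, morbel makes zanlio.

Yes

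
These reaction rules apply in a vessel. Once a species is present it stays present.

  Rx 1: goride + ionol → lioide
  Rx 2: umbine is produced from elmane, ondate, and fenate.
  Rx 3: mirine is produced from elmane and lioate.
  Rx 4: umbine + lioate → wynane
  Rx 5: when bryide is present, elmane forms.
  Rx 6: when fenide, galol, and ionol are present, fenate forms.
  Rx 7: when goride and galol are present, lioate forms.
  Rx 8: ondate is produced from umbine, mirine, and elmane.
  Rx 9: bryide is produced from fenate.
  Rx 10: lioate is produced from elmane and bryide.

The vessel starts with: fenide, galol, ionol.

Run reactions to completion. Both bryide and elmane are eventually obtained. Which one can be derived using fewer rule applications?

bryide

bryide: fenide, galol, and ionol present → fenate forms (Rx 6). fenate present → bryide forms (Rx 9). [2 rule applications]
elmane: fenide, galol, and ionol present → fenate forms (Rx 6). fenate present → bryide forms (Rx 9). bryide present → elmane forms (Rx 5). [3 rule applications]
bryide needs fewer.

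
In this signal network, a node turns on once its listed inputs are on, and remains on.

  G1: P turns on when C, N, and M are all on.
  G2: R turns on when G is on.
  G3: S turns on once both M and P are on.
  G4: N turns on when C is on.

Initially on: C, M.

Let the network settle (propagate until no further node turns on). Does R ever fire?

No

R would need G (G2), but G never turns on.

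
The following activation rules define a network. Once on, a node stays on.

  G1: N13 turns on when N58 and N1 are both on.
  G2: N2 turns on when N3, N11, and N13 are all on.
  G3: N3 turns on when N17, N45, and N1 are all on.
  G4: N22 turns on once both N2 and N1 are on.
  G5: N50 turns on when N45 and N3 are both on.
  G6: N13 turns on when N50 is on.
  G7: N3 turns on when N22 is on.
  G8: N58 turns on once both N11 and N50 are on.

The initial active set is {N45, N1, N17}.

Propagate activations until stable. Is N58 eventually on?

N58 would need N11 and N50 (G8), but N11 never turns on.

No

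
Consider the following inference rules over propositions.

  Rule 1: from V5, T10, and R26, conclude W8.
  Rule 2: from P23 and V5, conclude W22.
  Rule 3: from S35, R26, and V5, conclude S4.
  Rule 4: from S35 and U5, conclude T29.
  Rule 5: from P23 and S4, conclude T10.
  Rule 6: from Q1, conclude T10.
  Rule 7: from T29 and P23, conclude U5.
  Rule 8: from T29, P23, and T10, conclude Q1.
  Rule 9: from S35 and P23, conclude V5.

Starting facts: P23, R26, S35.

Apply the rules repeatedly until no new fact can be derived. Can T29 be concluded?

T29 would need S35 and U5 (Rule 4), but U5 is never established.

No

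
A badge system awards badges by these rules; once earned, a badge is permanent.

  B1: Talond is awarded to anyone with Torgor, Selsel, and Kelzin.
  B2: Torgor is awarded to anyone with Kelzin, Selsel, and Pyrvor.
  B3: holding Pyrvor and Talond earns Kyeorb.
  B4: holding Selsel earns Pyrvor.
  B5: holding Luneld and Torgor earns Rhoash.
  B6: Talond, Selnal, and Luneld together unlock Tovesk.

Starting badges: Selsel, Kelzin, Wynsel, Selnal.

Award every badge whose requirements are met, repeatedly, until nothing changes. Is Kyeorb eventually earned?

Yes

With Selsel, Pyrvor is earned (B4).
With Kelzin, Selsel, and Pyrvor, Torgor is earned (B2).
With Torgor, Selsel, and Kelzin, Talond is earned (B1).
With Pyrvor and Talond, Kyeorb is earned (B3).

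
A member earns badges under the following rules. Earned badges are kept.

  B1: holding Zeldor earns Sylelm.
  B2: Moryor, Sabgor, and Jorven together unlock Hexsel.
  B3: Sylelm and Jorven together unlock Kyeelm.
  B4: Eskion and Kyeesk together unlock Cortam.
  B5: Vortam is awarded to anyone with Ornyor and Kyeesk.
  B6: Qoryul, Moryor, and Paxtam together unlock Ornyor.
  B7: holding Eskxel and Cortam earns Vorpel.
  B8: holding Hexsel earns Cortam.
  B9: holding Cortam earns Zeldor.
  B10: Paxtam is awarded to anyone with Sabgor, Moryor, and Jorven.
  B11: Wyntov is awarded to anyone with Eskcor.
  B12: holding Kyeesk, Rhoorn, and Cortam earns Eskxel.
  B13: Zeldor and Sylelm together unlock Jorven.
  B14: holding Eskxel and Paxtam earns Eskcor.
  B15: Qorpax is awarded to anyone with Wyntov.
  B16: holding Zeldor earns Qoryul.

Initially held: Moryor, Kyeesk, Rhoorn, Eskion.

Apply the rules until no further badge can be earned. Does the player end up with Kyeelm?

Yes

With Eskion and Kyeesk, Cortam is earned (B4).
With Cortam, Zeldor is earned (B9).
With Zeldor, Sylelm is earned (B1).
With Zeldor and Sylelm, Jorven is earned (B13).
With Sylelm and Jorven, Kyeelm is earned (B3).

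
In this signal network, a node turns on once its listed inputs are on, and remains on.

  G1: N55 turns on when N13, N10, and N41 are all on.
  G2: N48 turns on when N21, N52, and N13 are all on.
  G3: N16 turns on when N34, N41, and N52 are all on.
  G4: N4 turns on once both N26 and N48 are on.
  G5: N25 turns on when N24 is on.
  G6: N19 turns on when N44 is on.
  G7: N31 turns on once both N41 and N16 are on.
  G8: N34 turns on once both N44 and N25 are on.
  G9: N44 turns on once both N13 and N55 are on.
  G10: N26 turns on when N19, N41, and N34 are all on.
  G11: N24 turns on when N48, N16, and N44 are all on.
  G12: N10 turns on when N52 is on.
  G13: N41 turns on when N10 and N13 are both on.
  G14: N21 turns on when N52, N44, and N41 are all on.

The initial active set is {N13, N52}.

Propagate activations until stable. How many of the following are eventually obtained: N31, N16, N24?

0

N31 would need N41 and N16 (G7), but N16 never turns on.
N16 would need N34, N41, and N52 (G3), but N34 never turns on.
N24 would need N48, N16, and N44 (G11), but N16 never turns on.
None of the 3 are reached.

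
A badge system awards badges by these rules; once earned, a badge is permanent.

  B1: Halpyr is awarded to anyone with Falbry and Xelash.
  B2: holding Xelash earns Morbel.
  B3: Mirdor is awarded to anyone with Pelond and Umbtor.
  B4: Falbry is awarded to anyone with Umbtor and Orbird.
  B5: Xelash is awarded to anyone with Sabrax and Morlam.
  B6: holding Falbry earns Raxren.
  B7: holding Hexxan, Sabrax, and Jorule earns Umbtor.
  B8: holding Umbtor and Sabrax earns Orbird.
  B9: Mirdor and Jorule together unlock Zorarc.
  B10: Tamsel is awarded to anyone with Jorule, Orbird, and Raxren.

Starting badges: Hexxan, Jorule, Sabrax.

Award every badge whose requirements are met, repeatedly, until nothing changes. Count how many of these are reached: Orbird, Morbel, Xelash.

1

With Hexxan, Sabrax, and Jorule, Umbtor is earned (B7).
With Umbtor and Sabrax, Orbird is earned (B8).
Orbird: reached.
Morbel would need Xelash (B2), but Xelash is never earned.
Xelash would need Sabrax and Morlam (B5), but Morlam is never earned.
Reached: Orbird — 1 of the 3.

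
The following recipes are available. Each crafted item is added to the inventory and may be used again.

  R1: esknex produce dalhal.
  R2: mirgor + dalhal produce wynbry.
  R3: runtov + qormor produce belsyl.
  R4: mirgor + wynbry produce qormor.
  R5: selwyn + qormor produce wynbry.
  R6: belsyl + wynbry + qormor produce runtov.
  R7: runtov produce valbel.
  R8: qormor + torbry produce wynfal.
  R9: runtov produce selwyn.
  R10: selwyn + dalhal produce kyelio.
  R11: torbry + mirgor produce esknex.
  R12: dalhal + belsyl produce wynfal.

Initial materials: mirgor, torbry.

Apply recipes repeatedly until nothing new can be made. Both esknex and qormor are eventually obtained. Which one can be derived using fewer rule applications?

esknex: Using R11, torbry and mirgor make esknex. [1 rule application]
qormor: torbry + mirgor → esknex (R11). Using R1, esknex makes dalhal. mirgor + dalhal → wynbry (R2). Using R4, mirgor and wynbry make qormor. [4 rule applications]
esknex needs fewer.

esknex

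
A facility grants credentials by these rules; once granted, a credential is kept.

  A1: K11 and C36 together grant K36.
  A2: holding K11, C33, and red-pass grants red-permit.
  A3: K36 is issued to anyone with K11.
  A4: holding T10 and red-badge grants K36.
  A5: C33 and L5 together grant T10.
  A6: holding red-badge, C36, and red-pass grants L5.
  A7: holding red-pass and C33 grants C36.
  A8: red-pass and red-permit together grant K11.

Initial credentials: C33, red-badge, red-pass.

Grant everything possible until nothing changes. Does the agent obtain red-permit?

No

red-permit would need K11, C33, and red-pass (A2), but K11 is never granted.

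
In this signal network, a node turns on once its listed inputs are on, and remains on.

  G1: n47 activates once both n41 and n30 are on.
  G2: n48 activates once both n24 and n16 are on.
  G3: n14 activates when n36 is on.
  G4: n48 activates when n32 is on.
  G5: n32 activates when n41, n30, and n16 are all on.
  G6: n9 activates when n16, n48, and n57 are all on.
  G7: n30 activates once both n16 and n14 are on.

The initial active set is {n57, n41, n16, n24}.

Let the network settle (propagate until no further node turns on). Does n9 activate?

Yes

n24 and n16 are on, so n48 activates (G2).
G6: n16, n48, and n57 on → n9 on.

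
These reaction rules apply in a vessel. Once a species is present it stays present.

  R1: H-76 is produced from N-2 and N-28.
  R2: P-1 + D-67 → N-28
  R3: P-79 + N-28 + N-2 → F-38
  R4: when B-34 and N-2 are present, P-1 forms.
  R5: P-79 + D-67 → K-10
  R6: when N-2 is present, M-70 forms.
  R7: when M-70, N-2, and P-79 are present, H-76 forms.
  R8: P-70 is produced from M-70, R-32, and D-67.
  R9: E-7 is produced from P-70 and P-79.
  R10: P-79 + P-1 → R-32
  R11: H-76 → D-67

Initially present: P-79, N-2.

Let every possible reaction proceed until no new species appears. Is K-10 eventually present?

Yes

N-2 present → M-70 forms (R6).
M-70, N-2, and P-79 present → H-76 forms (R7).
H-76 present → D-67 forms (R11).
P-79 and D-67 present → K-10 forms (R5).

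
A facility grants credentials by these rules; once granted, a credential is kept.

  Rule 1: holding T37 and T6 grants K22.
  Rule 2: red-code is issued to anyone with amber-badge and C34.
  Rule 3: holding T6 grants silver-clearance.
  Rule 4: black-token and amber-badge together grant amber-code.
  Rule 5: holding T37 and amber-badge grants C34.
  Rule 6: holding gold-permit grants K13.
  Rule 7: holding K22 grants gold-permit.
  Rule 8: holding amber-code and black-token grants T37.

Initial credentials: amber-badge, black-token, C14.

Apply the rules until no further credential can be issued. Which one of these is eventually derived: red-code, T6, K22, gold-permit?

Holding black-token and amber-badge grants amber-code (Rule 4).
Holding amber-code and black-token grants T37 (Rule 8).
Holding T37 and amber-badge grants C34 (Rule 5).
Holding amber-badge and C34 grants red-code (Rule 2).
K22 would need T37 and T6 (Rule 1), but T6 is never granted. gold-permit would need K22 (Rule 7), but K22 is never granted. No rule produces T6, and it is not given.

red-code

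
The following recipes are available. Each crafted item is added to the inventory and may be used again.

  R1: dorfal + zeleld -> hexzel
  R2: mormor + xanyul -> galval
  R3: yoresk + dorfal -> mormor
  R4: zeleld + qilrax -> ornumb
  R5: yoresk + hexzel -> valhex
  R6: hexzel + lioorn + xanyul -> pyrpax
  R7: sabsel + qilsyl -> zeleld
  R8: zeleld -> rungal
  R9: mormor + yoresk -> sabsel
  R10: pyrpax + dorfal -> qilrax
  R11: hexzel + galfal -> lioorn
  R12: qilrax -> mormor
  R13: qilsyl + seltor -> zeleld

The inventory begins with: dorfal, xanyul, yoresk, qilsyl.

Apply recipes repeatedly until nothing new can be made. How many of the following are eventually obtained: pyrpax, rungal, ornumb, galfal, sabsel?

yoresk + dorfal -> mormor (R3).
mormor + yoresk -> sabsel (R9).
Using R7, sabsel and qilsyl make zeleld.
Using R8, zeleld makes rungal.
pyrpax would need hexzel, lioorn, and xanyul (R6), but lioorn is never obtained.
rungal: reached.
ornumb would need zeleld and qilrax (R4), but qilrax is never obtained.
No rule produces galfal, and it is not given.
sabsel: reached.
Reached: rungal and sabsel — 2 of the 5.

2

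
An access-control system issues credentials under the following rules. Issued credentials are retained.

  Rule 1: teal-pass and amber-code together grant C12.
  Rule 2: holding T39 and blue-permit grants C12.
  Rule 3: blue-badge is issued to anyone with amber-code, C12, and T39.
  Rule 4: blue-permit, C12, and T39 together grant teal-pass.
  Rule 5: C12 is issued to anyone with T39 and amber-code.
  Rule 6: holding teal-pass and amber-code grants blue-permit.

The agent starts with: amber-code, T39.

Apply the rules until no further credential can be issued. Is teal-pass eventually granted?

No

teal-pass would need blue-permit, C12, and T39 (Rule 4), but blue-permit is never granted.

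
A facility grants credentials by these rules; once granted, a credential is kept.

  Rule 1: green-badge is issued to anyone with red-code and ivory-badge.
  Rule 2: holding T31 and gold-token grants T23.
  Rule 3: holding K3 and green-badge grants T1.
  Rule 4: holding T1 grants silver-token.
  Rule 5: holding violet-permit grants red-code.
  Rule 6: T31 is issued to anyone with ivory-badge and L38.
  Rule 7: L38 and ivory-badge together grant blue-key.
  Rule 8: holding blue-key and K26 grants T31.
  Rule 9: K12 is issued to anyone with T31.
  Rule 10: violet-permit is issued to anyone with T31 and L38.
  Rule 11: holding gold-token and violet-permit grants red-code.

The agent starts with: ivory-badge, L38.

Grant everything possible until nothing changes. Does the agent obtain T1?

No

T1 would need K3 and green-badge (Rule 3), but K3 is never granted.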